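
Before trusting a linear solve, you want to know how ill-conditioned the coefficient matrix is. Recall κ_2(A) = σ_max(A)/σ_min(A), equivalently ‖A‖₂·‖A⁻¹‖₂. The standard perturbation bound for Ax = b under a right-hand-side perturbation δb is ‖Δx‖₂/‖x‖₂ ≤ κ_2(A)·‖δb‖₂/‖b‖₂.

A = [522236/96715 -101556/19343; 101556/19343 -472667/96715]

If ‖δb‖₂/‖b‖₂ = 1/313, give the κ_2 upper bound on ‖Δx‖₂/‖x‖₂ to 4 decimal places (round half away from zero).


M = AᵀA = [630881056/11122225 -120140748/2224445; -120140748/2224445 572240929/11122225]. tr(M)=286117/2645, det(M)=456976/330625
char-poly roots: 2704/25 and 169/13225
so κ_2 = √((2704/25) / (169/13225)) = 92.0000
κ_2(A)·‖δb‖/‖b‖ = 0.2939

0.2939


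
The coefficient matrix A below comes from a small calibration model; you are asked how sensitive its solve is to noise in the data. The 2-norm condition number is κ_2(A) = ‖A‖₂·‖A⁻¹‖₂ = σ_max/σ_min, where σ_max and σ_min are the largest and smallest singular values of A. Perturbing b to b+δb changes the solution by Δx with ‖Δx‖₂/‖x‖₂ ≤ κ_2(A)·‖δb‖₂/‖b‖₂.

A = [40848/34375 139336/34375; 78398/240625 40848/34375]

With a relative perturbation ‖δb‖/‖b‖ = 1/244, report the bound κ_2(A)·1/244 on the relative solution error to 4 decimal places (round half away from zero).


0.8678

form AᵀA = [140649028/92640625 68869728/13234375; 68869728/13234375 33732928/1890625] with trace 114788/5929 and determinant 256/30625
char-poly roots: 484/25 and 64/148225
σ_max=√(484/25)=(22/5), σ_min=√(64/148225)=(8/385) → κ = 211.7500
perturbation bound = 211.7500·1/244 = 0.8678


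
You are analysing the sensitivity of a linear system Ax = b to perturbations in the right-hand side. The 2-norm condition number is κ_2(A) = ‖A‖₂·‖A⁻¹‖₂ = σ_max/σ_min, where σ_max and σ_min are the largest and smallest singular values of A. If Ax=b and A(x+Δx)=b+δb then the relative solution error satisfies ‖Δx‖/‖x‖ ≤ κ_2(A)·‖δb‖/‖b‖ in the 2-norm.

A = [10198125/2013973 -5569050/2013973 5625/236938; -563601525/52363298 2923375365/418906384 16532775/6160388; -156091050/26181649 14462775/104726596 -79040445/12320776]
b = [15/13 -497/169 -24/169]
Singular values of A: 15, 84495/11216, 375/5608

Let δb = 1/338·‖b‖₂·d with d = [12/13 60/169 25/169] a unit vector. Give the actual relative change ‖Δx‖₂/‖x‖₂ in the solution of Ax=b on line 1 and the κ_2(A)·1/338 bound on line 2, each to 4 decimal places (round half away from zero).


0.5829
0.6637

largest singular value 15, smallest 375/5608
condition number: 15 ÷ (375/5608) = 224.3200
worst-case relative error ≤ 224.3200 × 1/338 = 0.6637
solve Ax = b  →  x = [0.1524 -0.1392 -0.1225]
‖b‖ = 3.1623, ‖x‖ = 0.2400
re-solving with b+δb shifts x by Δx of norm 0.1399
relative error = 0.5829
so the bound overstates the realised error by a factor of ≈ 1.1386 (computed from the unrounded values)


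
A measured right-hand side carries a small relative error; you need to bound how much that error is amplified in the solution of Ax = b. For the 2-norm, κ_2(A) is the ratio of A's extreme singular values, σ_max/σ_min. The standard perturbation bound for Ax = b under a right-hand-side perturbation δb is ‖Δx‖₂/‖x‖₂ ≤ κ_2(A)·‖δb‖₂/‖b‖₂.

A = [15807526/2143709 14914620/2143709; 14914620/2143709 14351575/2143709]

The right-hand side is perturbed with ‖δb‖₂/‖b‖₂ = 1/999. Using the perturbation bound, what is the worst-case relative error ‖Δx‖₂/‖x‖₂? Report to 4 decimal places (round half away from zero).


0.2041

M = AᵀA = [561621602836/5464314241 534853187820/5464314241; 534853187820/5464314241 509409744025/5464314241]. tr(M)=1273521221/6497401, det(M)=6002500/6497401
eigenvalues of AᵀA: λ = (tr ± √(tr²−4·det))/2 = 196, 30625/6497401
κ = σ_max/σ_min = 14/(175/2549) = 203.9200
perturbation bound = 203.9200·1/999 = 0.2041


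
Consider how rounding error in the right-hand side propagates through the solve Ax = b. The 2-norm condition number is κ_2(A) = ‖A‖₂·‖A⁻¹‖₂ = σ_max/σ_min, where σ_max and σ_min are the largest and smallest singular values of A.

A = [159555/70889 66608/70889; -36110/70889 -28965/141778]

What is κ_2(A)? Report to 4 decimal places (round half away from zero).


332.5000

M = AᵀA = [1224625/229957 510255/229957; 510255/229957 850477/919828]. tr(M)=442229/70756, det(M)=25/70756
char-poly roots: 25/4 and 1/17689
σ_max=√(25/4)=(5/2), σ_min=√(1/17689)=(1/133) → κ = 332.5000


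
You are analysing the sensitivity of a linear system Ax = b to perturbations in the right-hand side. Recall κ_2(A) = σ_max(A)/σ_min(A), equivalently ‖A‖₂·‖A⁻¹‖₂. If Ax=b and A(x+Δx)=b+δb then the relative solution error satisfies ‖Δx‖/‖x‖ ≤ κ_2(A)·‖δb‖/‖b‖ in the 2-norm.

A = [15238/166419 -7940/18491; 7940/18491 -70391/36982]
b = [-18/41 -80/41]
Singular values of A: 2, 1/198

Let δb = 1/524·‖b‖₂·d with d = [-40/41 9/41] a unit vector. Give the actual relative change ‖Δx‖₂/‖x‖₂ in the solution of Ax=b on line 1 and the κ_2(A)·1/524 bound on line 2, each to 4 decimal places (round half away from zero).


σ_max = 2, σ_min = 1/198
κ = σ_max/σ_min = 2/(1/198) = 396.0000
perturbation bound = 396.0000·1/524 = 0.7557
solve Ax = b  →  x = [-0.2195 0.9756]
‖b‖₂ = 2.0000 and ‖x‖₂ = 1.0000
Δx = A⁻¹·δb where δb = 1/524·2.0000·d; ‖Δx‖ = 0.7557
relative error = 0.7557
tightness: 0.7557 against a bound of 0.7557; the bound is attained (ratio 1)

0.7557
0.7557


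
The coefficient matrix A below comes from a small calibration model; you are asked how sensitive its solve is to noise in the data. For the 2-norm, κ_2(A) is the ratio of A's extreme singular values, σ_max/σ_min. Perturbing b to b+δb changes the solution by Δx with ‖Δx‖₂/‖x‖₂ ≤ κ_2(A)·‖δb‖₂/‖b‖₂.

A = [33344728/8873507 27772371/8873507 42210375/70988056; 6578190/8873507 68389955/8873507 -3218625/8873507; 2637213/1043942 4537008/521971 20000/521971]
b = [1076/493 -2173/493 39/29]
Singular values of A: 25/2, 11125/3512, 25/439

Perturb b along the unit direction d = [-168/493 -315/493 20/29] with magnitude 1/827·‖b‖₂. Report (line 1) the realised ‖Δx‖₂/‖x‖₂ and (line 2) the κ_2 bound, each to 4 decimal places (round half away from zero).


0.0021
0.2654

largest singular value 25/2, smallest 25/439
condition number: (25/2) ÷ (25/439) = 219.5000
bound on ‖Δx‖/‖x‖: κ·ε = 219.5000·1/827 = 0.2654
solve Ax = b  →  x = [-9.9411 2.8161 51.6723]
‖b‖₂ = 5.0990 and ‖x‖₂ = 52.6952
Δx = A⁻¹·δb where δb = 1/827·5.0990·d; ‖Δx‖ = 0.1083
realised ‖Δx‖/‖x‖ = 0.0021
realised/bound (from unrounded values) ≈ 0.0077


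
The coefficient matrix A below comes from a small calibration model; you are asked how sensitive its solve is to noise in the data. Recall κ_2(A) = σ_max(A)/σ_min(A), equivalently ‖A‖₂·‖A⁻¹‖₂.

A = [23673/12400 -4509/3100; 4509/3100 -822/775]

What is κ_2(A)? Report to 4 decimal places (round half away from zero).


AᵀA = [35428329/6150400 -6641757/1537600; -6641757/1537600 1245681/384400]; tr = 2214369/246016, det = 2025/246016
λ_max, λ_min = (2214369/246016 ± √4901437338561/60523872256)/2 = 9, 225/246016
κ = σ_max/σ_min = 3/(15/496) = 99.2000

99.2000


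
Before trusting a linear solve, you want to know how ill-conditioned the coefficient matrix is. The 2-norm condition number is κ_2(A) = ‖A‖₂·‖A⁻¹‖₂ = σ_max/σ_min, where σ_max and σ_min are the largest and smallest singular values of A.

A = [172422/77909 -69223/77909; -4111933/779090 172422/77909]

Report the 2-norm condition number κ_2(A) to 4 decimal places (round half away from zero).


form AᵀA = [117638624881/3591604900 -2450720097/179580245; -2450720097/179580245 204267277/35916049] with trace 816954749/21252100 and determinant 923521/21252100
char-poly roots: 961/25 and 961/850084
κ = σ_max/σ_min = (31/5)/(31/922) = 184.4000

184.4000


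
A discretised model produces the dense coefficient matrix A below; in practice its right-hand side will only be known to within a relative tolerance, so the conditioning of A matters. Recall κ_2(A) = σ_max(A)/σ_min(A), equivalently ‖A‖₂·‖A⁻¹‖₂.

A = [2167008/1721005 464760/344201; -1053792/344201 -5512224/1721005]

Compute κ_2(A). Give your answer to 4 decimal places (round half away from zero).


228.2500

M = AᵀA = [192058361856/17525788225 40330628352/3505157645; 40330628352/3505157645 211743549504/17525788225]. tr(M)=96028992/4167845, det(M)=5308416/520980625
solving λ² − 96028992/4167845·λ + 5308416/520980625 = 0 gives λ = 576/25, 9216/20839225
κ_2(A) = √(λ_max/λ_min) = √((576/25) / (9216/20839225)) = 228.2500


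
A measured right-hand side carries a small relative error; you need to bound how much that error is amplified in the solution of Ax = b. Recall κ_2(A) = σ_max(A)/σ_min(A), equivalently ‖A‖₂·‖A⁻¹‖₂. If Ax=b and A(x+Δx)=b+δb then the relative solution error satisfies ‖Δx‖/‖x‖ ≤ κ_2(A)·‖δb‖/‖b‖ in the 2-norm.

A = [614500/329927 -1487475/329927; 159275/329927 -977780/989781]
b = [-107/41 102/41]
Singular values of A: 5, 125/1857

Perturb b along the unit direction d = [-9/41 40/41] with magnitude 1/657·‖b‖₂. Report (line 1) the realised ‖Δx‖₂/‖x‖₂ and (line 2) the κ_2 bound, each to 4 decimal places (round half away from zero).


0.0018
0.1131

from the listed singular values, σ₁ = 5, σ_n = 125/1857
κ = σ_max/σ_min = 5/(125/1857) = 74.2800
κ_2(A)·‖δb‖/‖b‖ = 0.1131
solve Ax = b  →  x = [40.9858 17.5108]
2-norm of b is 3.6056; of x, 44.5698
δb = ε·‖b‖·d = [-0.0012 0.0054]; solving A·Δx = δb gives ‖Δx‖ = 0.0815
realised ‖Δx‖/‖x‖ = 0.0018
so the bound overstates the realised error by a factor of ≈ 61.8072 (computed from the unrounded values)


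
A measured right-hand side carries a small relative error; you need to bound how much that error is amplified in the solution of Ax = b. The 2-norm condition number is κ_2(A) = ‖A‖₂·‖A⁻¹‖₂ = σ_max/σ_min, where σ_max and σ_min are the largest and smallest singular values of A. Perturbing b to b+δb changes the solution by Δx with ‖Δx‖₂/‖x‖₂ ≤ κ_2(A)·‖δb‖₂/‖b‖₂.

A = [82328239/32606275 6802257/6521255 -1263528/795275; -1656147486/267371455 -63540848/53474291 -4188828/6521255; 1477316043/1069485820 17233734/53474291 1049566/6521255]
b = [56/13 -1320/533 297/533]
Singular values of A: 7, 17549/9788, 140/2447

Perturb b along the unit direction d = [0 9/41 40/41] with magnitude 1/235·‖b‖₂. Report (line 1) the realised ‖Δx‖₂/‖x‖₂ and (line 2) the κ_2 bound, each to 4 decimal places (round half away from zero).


largest singular value 7, smallest 140/2447
κ = σ_max/σ_min = 7/(140/2447) = 122.3500
worst-case relative error ≤ 122.3500 × 1/235 = 0.5206
solve Ax = b  →  x = [0.4546 0.5825 -1.6063]
‖b‖₂ = 5.0000 and ‖x‖₂ = 1.7681
δb = ε·‖b‖·d = [0.0000 0.0047 0.0208]; solving A·Δx = δb gives ‖Δx‖ = 0.3719
relative error = 0.2103
tightness: 0.2103 against a bound of 0.5206 (unrounded ratio ≈ 0.4040)

0.2103
0.5206


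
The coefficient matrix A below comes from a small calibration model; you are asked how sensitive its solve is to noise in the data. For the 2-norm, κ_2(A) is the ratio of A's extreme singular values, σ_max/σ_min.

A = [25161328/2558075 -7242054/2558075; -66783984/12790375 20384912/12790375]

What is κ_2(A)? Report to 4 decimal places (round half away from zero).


150.4750

form AᵀA = [70198654626304/566068140625 -20473626432672/566068140625; -20473626432672/566068140625 5974838376196/566068140625] with trace 121877588804/905709025 and determinant 724255744/905709025
char-poly roots: 3364/25 and 215296/36228361
κ_2(A) = √(λ_max/λ_min) = √((3364/25) / (215296/36228361)) = 150.4750


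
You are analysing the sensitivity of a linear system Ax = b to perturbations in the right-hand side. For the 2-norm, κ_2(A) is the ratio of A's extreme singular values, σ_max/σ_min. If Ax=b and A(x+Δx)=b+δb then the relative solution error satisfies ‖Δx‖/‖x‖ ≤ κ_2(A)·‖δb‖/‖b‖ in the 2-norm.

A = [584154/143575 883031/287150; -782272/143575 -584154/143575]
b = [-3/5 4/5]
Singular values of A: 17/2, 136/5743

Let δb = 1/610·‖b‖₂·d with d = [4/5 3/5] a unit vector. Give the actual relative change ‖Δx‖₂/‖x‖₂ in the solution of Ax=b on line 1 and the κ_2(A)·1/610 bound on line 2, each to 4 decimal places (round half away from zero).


0.5884
0.5884

σ_max = 17/2, σ_min = 136/5743
condition number: (17/2) ÷ (136/5743) = 358.9375
perturbation bound = 358.9375·1/610 = 0.5884
solve Ax = b  →  x = [-0.0941 -0.0706]
2-norm of b is 1.0000; of x, 0.1176
Δx = A⁻¹·δb where δb = 1/610·1.0000·d; ‖Δx‖ = 0.0692
realised ‖Δx‖/‖x‖ = 0.5884
tightness: 0.5884 against a bound of 0.5884; the bound is attained (ratio 1)


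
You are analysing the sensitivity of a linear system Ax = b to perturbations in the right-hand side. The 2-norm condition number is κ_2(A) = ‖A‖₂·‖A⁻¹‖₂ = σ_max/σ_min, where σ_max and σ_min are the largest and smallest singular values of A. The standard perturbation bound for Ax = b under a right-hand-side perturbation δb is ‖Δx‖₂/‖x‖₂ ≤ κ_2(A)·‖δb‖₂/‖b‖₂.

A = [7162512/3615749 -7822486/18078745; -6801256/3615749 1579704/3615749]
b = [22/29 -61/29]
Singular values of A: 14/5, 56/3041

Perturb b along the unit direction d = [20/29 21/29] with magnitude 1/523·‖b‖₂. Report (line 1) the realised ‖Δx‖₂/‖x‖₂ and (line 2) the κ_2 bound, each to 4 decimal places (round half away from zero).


largest singular value 14/5, smallest 56/3041
κ_2(A) = (14/5) / (56/3041) = 152.0500
perturbation bound = 152.0500·1/523 = 0.2907
solve Ax = b  →  x = [-11.2234 -53.1359]
2-norm of b is 2.2361; of x, 54.3083
δb = ε·‖b‖·d = [0.0029 0.0031]; solving A·Δx = δb gives ‖Δx‖ = 0.2322
realised ‖Δx‖/‖x‖ = 0.0043
so the bound overstates the realised error by a factor of ≈ 68.0047 (computed from the unrounded values)

0.0043
0.2907


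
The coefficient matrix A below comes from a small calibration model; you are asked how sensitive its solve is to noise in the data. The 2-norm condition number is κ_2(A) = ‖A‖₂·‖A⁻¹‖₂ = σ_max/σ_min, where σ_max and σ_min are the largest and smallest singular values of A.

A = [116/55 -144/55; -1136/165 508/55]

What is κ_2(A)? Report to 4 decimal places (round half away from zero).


99.0000

AᵀA = [56464/1089 -25088/363; -25088/363 11152/121]; tr = 156832/1089, det = 256/121
solving λ² − 156832/1089·λ + 256/121 = 0 gives λ = 144, 16/1089
κ_2(A) = √(λ_max/λ_min) = √(144 / (16/1089)) = 99.0000


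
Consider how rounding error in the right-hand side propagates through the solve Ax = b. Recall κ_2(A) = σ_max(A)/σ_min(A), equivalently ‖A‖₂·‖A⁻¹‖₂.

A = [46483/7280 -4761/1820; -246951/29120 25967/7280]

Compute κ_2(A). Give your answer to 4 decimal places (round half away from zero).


224.0000

AᵀA = [3822220201/33918976 -398138625/8479744; -398138625/8479744 41478361/2119936]; tr = 26543633/200704, det = 279841/802816
λ_max, λ_min = (26543633/200704 ± √704508287630625/40282095616)/2 = 529/4, 529/200704
σ_max=√(529/4)=(23/2), σ_min=√(529/200704)=(23/448) → κ = 224.0000


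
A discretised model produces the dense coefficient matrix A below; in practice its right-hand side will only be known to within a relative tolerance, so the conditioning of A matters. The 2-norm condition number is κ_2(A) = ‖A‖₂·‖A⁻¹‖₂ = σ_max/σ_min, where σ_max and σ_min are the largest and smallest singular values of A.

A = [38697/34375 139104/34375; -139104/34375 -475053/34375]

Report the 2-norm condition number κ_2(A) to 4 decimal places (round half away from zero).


AᵀA = [33355809/1890625 114343488/1890625; 114343488/1890625 392040441/1890625]; tr = 680634/3025, det = 81/121
char-poly roots: 225 and 9/3025
κ = σ_max/σ_min = 15/(3/55) = 275.0000

275.0000


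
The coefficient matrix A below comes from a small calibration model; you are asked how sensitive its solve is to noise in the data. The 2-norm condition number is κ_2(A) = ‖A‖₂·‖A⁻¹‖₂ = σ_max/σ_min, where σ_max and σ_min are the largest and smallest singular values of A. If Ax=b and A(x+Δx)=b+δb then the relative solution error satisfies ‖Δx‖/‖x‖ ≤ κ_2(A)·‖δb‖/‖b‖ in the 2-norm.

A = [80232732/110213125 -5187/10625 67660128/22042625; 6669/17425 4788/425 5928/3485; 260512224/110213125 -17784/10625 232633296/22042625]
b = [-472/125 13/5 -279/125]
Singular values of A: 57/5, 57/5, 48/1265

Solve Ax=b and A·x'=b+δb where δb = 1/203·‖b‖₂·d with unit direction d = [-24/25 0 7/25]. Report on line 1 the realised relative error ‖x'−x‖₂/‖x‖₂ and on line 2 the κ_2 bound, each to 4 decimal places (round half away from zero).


0.0084
1.4800

from the listed singular values, σ₁ = 57/5, σ_n = 48/1265
condition number: (57/5) ÷ (48/1265) = 300.4375
κ_2(A)·‖δb‖/‖b‖ = 1.4800
solve Ax = b  →  x = [-77.1874 0.2683 17.1186]
2-norm of b is 5.0990; of x, 79.0633
δb = ε·‖b‖·d = [-0.0241 0.0000 0.0070]; solving A·Δx = δb gives ‖Δx‖ = 0.6620
dividing the unrounded norms, ‖Δx‖/‖x‖ = 0.0084
tightness: 0.0084 against a bound of 1.4800 (unrounded ratio ≈ 0.0057)


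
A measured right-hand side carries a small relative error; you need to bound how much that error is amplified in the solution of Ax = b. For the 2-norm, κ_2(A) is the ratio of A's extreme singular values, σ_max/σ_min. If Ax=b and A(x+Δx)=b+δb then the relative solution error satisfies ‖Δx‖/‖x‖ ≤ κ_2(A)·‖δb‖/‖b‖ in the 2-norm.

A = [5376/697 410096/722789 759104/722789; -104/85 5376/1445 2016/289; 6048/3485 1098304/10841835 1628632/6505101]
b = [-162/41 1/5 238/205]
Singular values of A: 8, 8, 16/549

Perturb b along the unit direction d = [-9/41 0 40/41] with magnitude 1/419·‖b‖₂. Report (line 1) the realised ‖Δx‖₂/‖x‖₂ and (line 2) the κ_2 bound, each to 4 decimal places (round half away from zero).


largest singular value 8, smallest 16/549
condition number: 8 ÷ (16/549) = 274.5000
bound on ‖Δx‖/‖x‖: κ·ε = 274.5000·1/419 = 0.6551
solve Ax = b  →  x = [-0.4485 -60.5722 32.2552]
‖b‖ = 4.1231, ‖x‖ = 68.6265
re-solving with b+δb shifts x by Δx of norm 0.3376
relative error = 0.0049
tightness: 0.0049 against a bound of 0.6551 (unrounded ratio ≈ 0.0075)

0.0049
0.6551


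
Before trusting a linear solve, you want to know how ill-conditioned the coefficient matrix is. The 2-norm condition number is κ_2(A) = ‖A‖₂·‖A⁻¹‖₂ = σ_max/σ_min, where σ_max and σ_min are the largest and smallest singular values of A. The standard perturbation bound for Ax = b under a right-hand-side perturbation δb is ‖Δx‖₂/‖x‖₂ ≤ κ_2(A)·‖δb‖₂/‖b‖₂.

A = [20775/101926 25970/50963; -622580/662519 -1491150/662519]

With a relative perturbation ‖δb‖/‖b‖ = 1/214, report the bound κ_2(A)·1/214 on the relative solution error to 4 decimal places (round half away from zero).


1.4521

form AᵀA = [965713225/1044453124 579387375/261113281; 579387375/261113281 1390546600/261113281] with trace 38626625/6180196 and determinant 625/1545049
eigenvalues of AᵀA: λ = (tr ± √(tr²−4·det))/2 = 25/4, 100/1545049
κ_2(A) = √(λ_max/λ_min) = √((25/4) / (100/1545049)) = 310.7500
perturbation bound = 310.7500·1/214 = 1.4521


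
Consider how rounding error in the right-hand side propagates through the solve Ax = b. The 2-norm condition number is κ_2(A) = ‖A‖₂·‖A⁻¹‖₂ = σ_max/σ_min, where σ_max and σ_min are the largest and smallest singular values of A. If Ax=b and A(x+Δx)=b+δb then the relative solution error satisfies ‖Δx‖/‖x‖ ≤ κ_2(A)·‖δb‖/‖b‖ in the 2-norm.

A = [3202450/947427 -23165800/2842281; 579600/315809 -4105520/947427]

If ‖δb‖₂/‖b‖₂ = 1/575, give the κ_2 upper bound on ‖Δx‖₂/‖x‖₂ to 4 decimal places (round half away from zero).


0.5592

form AᵀA = [45948482500/3105944361 -330807442000/9317833083; -330807442000/9317833083 2381840622400/27953499249] with trace 16540692100/165405321 and determinant 16000000/165405321
eigenvalues of AᵀA: λ = (tr ± √(tr²−4·det))/2 = 100, 160000/165405321
σ_max=√100=10, σ_min=√(160000/165405321)=(400/12861) → κ = 321.5250
worst-case relative error ≤ 321.5250 × 1/575 = 0.5592


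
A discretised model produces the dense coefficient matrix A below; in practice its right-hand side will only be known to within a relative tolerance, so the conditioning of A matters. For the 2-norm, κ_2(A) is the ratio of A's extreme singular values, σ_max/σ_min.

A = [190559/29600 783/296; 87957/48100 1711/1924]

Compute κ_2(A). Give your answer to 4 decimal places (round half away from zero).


M = AᵀA = [10611173689/236913664 1104960465/59228416; 1104960465/59228416 115322125/14807104]. tr(M)=73706081/1401856, det(M)=17682025/22429696
λ_max, λ_min = (73706081/1401856 ± √5426389463168961/1965200244736)/2 = 841/16, 21025/1401856
so κ_2 = √((841/16) / (21025/1401856)) = 59.2000

59.2000


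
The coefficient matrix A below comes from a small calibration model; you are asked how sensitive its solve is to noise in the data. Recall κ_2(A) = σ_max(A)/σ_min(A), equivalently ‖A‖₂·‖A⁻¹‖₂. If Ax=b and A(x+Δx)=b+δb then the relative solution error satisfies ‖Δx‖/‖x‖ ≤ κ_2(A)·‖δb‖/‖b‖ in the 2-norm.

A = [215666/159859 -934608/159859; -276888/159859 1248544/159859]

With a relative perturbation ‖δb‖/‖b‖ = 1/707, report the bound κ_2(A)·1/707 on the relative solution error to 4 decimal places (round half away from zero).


M = AᵀA = [123178788100/25554899881 -547270020000/25554899881; -547270020000/25554899881 2432354233600/25554899881]. tr(M)=1520245700/15202201, det(M)=2560000/15202201
solving λ² − 1520245700/15202201·λ + 2560000/15202201 = 0 gives λ = 100, 25600/15202201
σ_max=√100=10, σ_min=√(25600/15202201)=(160/3899) → κ = 243.6875
κ_2(A)·‖δb‖/‖b‖ = 0.3447

0.3447


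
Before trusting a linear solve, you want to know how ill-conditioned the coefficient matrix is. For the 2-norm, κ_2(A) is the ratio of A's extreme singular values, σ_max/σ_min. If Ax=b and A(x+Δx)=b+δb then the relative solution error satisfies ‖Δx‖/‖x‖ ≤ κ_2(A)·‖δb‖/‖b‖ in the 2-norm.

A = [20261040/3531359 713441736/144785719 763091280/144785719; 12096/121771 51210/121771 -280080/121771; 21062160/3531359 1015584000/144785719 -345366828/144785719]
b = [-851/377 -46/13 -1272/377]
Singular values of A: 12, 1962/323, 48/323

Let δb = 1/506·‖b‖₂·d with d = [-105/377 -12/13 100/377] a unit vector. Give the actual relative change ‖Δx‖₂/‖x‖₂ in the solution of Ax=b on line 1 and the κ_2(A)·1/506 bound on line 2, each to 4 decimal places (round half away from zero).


0.0035
0.1596

σ_max = 12, σ_min = 48/323
κ_2(A) = 12 / (48/323) = 80.7500
worst-case relative error ≤ 80.7500 × 1/506 = 0.1596
solve Ax = b  →  x = [-14.8484 13.2751 3.3244]
‖b‖₂ = 5.3852 and ‖x‖₂ = 20.1929
re-solving with b+δb shifts x by Δx of norm 0.0716
realised ‖Δx‖/‖x‖ = 0.0035
realised/bound (from unrounded values) ≈ 0.0222


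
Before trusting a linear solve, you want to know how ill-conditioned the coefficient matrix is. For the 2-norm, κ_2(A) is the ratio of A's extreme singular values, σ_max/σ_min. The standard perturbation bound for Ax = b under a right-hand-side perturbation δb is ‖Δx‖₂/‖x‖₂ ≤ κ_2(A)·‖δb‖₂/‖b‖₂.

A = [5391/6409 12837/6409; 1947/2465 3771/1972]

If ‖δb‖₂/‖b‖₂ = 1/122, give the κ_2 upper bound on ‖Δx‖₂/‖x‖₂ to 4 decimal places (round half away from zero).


AᵀA = [1625706/1221025 3121173/976820; 3121173/976820 5992713/781456]; tr = 1040409/115600, det = 81/115600
solving λ² − 1040409/115600·λ + 81/115600 = 0 gives λ = 9, 9/115600
so κ_2 = √(9 / (9/115600)) = 340.0000
κ_2(A)·‖δb‖/‖b‖ = 2.7869

2.7869


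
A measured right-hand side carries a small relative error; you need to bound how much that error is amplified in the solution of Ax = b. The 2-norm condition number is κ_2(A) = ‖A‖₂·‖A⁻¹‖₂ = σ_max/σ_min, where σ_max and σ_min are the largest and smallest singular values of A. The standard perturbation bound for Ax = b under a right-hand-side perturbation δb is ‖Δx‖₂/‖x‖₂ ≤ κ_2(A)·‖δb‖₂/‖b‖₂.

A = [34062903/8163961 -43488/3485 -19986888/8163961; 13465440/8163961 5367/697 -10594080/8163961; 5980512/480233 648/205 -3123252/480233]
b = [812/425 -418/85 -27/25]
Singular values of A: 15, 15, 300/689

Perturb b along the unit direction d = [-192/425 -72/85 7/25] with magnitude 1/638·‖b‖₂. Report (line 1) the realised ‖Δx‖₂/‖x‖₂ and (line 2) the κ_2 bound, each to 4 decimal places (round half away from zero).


0.0028
0.0540

largest singular value 15, smallest 300/689
κ = σ_max/σ_min = 15/(300/689) = 34.4500
κ_2(A)·‖δb‖/‖b‖ = 0.0540
solve Ax = b  →  x = [3.1792 -0.2894 6.1131]
‖b‖₂ = 5.3852 and ‖x‖₂ = 6.8964
δb = ε·‖b‖·d = [-0.0038 -0.0071 0.0024]; solving A·Δx = δb gives ‖Δx‖ = 0.0194
realised ‖Δx‖/‖x‖ = 0.0028
tightness: 0.0028 against a bound of 0.0540 (unrounded ratio ≈ 0.0521)


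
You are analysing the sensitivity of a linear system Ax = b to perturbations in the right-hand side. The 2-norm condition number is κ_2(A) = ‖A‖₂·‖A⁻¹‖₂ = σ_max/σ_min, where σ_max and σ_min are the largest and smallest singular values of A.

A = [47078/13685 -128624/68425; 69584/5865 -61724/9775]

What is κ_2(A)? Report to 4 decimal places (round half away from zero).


form AᵀA = [10288070500/67420521 -1828969760/22473507; -1828969760/22473507 325163024/7491169] with trace 45725044/233289 and determinant 1600/4761
solving λ² − 45725044/233289·λ + 1600/4761 = 0 gives λ = 196, 400/233289
so κ_2 = √(196 / (400/233289)) = 338.1000

338.1000


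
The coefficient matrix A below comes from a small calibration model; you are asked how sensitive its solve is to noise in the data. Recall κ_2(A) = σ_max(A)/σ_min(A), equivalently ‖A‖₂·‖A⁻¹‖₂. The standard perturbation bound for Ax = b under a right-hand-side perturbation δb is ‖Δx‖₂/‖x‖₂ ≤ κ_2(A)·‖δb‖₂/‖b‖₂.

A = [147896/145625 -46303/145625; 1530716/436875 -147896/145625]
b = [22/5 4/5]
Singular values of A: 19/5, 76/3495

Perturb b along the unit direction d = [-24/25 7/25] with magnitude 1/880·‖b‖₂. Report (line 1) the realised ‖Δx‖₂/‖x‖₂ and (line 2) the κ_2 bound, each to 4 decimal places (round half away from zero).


from the listed singular values, σ₁ = 19/5, σ_n = 76/3495
κ_2(A) = (19/5) / (76/3495) = 174.7500
worst-case relative error ≤ 174.7500 × 1/880 = 0.1986
solve Ax = b  →  x = [-51.0000 -176.7368]
2-norm of b is 4.4721; of x, 183.9481
δb = ε·‖b‖·d = [-0.0049 0.0014]; solving A·Δx = δb gives ‖Δx‖ = 0.2337
dividing the unrounded norms, ‖Δx‖/‖x‖ = 0.0013
so the bound overstates the realised error by a factor of ≈ 156.3018 (computed from the unrounded values)

0.0013
0.1986


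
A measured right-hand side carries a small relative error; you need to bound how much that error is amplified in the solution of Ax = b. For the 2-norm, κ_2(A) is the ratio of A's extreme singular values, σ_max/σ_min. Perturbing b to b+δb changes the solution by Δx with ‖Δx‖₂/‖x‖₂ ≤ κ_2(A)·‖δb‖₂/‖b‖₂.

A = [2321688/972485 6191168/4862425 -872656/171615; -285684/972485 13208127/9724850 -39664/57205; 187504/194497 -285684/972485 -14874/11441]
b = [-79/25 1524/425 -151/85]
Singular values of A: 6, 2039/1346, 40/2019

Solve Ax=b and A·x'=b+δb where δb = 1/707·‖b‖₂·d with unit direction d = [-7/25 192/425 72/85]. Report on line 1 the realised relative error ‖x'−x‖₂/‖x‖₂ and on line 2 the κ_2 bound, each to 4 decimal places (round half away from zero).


σ_max = 6, σ_min = 40/2019
κ = σ_max/σ_min = 6/(40/2019) = 302.8500
perturbation bound = 302.8500·1/707 = 0.4284
solve Ax = b  →  x = [37.8469 23.1776 24.1941]
‖b‖ = 5.0990, ‖x‖ = 50.5465
Δx = A⁻¹·δb where δb = 1/707·5.0990·d; ‖Δx‖ = 0.3640
realised ‖Δx‖/‖x‖ = 0.0072
realised/bound (from unrounded values) ≈ 0.0168

0.0072
0.4284


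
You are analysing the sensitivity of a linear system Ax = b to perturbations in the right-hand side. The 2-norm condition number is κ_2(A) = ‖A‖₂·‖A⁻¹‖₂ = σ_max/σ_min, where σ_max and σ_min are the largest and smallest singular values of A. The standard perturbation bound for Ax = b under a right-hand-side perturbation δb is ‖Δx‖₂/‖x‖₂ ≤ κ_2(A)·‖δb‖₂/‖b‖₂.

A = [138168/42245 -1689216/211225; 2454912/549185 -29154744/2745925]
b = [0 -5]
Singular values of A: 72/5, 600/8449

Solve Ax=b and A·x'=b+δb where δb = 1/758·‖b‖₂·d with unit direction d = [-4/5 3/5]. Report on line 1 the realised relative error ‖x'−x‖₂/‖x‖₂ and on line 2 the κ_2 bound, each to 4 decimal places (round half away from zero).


0.0022
0.2675

largest singular value 72/5, smallest 600/8449
condition number: (72/5) ÷ (600/8449) = 202.7760
κ_2(A)·‖δb‖/‖b‖ = 0.2675
solve Ax = b  →  x = [-39.1022 -15.9917]
2-norm of b is 5.0000; of x, 42.2459
Δx = A⁻¹·δb where δb = 1/758·5.0000·d; ‖Δx‖ = 0.0929
realised ‖Δx‖/‖x‖ = 0.0022
realised/bound (from unrounded values) ≈ 0.0082


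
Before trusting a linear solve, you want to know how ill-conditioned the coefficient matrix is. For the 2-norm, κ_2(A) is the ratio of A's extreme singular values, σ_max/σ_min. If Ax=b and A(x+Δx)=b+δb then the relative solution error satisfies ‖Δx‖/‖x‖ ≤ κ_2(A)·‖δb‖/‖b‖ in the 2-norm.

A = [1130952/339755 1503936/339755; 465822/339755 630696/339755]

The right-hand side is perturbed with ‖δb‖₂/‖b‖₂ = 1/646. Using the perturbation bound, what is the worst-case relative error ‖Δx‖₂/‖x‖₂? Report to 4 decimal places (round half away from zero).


0.5057

AᵀA = [8852322852/683038225 11802789936/683038225; 11802789936/683038225 15737283648/683038225]; tr = 983584260/27321529, det = 331776/27321529
solving λ² − 983584260/27321529·λ + 331776/27321529 = 0 gives λ = 36, 9216/27321529
κ = σ_max/σ_min = 6/(96/5227) = 326.6875
κ_2(A)·‖δb‖/‖b‖ = 0.5057


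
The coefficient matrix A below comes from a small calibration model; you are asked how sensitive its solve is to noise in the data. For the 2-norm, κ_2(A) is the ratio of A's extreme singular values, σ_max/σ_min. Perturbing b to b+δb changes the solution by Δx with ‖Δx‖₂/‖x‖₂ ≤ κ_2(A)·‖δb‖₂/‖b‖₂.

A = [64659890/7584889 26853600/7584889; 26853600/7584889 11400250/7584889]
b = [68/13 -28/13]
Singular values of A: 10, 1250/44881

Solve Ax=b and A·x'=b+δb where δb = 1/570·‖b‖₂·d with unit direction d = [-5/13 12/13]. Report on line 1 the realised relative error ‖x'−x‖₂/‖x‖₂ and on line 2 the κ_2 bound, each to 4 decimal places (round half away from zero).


0.0025
0.6299

largest singular value 10, smallest 1250/44881
κ_2(A) = 10 / (1250/44881) = 359.0480
worst-case relative error ≤ 359.0480 × 1/570 = 0.6299
solve Ax = b  →  x = [55.6074 -132.4177]
2-norm of b is 5.6569; of x, 143.6198
with δb = [-0.0038 0.0092], A·Δx = δb → ‖Δx‖ = 0.3563
relative error = 0.0025
so the bound overstates the realised error by a factor of ≈ 253.8863 (computed from the unrounded values)


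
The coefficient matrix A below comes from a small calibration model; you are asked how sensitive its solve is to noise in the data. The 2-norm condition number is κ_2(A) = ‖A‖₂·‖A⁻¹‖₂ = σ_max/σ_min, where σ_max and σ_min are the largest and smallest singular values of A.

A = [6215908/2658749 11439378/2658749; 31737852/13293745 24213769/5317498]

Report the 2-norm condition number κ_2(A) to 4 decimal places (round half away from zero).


M = AᵀA = [2346289008544/210135144025 879639850854/42027028805; 879639850854/42027028805 1319553014617/33621623044]. tr(M)=146622773009/2908444900, det(M)=101646724/727111225
eigenvalues of AᵀA: λ = (tr ± √(tr²−4·det))/2 = 5041/100, 80656/29084449
so κ_2 = √((5041/100) / (80656/29084449)) = 134.8250

134.8250


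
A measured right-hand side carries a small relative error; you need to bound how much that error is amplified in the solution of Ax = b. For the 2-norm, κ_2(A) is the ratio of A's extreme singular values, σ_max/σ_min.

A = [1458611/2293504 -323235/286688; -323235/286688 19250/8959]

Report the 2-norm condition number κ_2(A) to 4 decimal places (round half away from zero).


form AᵀA = [30499382089/18201247744 -7143170265/2275155968; -7143170265/2275155968 1674522025/284394496] with trace 476362601/62980096 and determinant 9150625/1007681536
λ_max, λ_min = (476362601/62980096 ± √226777250821245201/3966492492169216)/2 = 121/16, 75625/62980096
κ = σ_max/σ_min = (11/4)/(275/7936) = 79.3600

79.3600


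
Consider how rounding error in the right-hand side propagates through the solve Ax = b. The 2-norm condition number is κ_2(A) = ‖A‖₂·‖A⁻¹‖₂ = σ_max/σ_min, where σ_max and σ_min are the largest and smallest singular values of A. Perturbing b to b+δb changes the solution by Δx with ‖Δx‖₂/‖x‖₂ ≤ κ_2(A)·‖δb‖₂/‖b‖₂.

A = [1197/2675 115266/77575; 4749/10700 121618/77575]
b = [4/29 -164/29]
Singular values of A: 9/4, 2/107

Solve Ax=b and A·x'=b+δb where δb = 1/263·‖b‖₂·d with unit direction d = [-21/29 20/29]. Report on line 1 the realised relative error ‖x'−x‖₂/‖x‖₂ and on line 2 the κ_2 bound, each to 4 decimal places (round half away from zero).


0.0054
0.4577

largest singular value 9/4, smallest 2/107
condition number: (9/4) ÷ (2/107) = 120.3750
κ_2(A)·‖δb‖/‖b‖ = 0.4577
solve Ax = b  →  x = [204.9422 -61.6267]
2-norm of b is 5.6569; of x, 214.0074
Δx = A⁻¹·δb where δb = 1/263·5.6569·d; ‖Δx‖ = 1.1507
realised ‖Δx‖/‖x‖ = 0.0054
so the bound overstates the realised error by a factor of ≈ 85.1209 (computed from the unrounded values)


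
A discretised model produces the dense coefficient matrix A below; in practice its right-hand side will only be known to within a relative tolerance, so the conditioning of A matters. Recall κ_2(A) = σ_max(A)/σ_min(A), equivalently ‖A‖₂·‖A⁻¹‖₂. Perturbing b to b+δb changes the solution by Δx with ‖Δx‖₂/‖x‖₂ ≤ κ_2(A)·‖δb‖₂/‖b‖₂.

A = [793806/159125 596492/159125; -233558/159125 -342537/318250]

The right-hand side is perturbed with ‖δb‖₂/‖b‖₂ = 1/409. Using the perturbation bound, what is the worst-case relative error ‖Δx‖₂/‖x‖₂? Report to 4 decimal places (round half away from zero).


0.7781

AᵀA = [1095483688/40513225 821600091/40513225; 821600091/40513225 2464867873/162052900]; tr = 273872105/6482116, det = 28561/1620529
char-poly roots: 169/4 and 676/1620529
σ_max=√(169/4)=(13/2), σ_min=√(676/1620529)=(26/1273) → κ = 318.2500
perturbation bound = 318.2500·1/409 = 0.7781


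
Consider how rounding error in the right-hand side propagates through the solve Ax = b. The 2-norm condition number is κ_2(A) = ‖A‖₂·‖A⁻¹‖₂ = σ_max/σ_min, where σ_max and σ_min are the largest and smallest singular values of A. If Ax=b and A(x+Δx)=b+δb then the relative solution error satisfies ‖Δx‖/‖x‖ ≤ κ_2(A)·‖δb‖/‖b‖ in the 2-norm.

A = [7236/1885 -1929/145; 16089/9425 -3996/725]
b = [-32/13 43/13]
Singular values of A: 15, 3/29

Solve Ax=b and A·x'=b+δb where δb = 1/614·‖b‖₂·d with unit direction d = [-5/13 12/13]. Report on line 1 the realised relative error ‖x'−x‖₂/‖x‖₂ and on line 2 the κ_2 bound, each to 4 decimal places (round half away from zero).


from the listed singular values, σ₁ = 15, σ_n = 3/29
condition number: 15 ÷ (3/29) = 145.0000
κ_2(A)·‖δb‖/‖b‖ = 0.2362
solve Ax = b  →  x = [37.1013 10.8907]
‖b‖₂ = 4.1231 and ‖x‖₂ = 38.6667
re-solving with b+δb shifts x by Δx of norm 0.0649
realised ‖Δx‖/‖x‖ = 0.0017
realised/bound (from unrounded values) ≈ 0.0071

0.0017
0.2362


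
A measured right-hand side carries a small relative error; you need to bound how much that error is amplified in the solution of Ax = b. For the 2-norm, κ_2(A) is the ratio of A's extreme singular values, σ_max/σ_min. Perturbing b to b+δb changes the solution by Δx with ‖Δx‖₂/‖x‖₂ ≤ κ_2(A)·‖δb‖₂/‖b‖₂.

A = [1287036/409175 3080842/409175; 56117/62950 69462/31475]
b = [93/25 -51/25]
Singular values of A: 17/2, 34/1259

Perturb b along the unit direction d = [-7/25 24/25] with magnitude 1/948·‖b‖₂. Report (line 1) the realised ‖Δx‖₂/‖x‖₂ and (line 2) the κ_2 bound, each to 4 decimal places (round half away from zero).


0.0015
0.3320

from the listed singular values, σ₁ = 17/2, σ_n = 34/1259
condition number: (17/2) ÷ (34/1259) = 314.7500
worst-case relative error ≤ 314.7500 × 1/948 = 0.3320
solve Ax = b  →  x = [102.6787 -42.4005]
2-norm of b is 4.2426; of x, 111.0888
with δb = [-0.0013 0.0043], A·Δx = δb → ‖Δx‖ = 0.1657
dividing the unrounded norms, ‖Δx‖/‖x‖ = 0.0015
realised/bound (from unrounded values) ≈ 0.0045


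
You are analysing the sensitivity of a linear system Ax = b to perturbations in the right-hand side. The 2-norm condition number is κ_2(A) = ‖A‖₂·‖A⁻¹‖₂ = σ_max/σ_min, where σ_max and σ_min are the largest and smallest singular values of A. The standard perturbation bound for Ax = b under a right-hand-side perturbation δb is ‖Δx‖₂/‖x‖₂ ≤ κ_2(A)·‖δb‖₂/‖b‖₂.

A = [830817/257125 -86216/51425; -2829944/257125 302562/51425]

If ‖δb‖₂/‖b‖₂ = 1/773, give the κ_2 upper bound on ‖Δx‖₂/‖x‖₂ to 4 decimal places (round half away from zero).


AᵀA = [13918143889/105781225 -1484581176/21156245; -1484581176/21156245 158363140/4231249]; tr = 61858901/366025, det = 114244/366025
solving λ² − 61858901/366025·λ + 114244/366025 = 0 gives λ = 169, 676/366025
κ = σ_max/σ_min = 13/(26/605) = 302.5000
κ_2(A)·‖δb‖/‖b‖ = 0.3913

0.3913


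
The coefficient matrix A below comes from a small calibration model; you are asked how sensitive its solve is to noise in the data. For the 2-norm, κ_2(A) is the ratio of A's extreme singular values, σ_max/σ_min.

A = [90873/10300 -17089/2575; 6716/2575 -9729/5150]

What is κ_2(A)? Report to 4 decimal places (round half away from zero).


form AᵀA = [71836613/848720 -13468869/212180; -13468869/212180 10102313/212180] with trace 22449173/169744 and determinant 279841/678976
solving λ² − 22449173/169744·λ + 279841/678976 = 0 gives λ = 529/4, 529/169744
κ = σ_max/σ_min = (23/2)/(23/412) = 206.0000

206.0000


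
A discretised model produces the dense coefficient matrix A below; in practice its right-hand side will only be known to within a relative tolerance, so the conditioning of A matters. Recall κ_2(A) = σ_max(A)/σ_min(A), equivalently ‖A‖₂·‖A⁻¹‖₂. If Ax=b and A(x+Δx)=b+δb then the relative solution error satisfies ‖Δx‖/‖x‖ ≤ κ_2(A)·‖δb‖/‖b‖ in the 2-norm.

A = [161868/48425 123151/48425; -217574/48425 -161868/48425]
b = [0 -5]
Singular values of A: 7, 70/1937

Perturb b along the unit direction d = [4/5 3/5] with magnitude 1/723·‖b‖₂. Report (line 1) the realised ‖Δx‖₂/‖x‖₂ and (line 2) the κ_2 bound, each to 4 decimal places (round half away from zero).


0.0023
0.2679

σ_max = 7, σ_min = 70/1937
κ_2(A) = 7 / (70/1937) = 193.7000
κ_2(A)·‖δb‖/‖b‖ = 0.2679
solve Ax = b  →  x = [50.2657 -66.0686]
‖b‖₂ = 5.0000 and ‖x‖₂ = 83.0163
Δx = A⁻¹·δb where δb = 1/723·5.0000·d; ‖Δx‖ = 0.1914
realised ‖Δx‖/‖x‖ = 0.0023
so the bound overstates the realised error by a factor of ≈ 116.2228 (computed from the unrounded values)
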